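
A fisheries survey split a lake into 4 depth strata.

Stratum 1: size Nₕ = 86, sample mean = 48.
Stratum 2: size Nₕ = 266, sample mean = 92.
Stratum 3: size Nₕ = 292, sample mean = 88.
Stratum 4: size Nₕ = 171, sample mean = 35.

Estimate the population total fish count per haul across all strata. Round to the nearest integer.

Population total = Σ Nₕ·x̄ₕ (each stratum's size times its mean).
86·48 + 266·92 + 292·88 + 171·35 = 4128 + 24472 + 25696 + 5985 = 60281.

60281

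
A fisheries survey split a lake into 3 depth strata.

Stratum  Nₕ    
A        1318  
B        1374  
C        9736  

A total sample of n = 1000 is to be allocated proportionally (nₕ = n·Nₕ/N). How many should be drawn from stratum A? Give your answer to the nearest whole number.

106

N = 1318 + 1374 + 9736 = 12428.
n_A = 1000·1318/12428 = 106.051... → 106.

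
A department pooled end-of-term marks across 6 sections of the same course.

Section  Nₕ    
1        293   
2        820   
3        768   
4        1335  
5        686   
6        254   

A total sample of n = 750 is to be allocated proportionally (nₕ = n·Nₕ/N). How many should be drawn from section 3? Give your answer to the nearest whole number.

Share of section 3 = 768/4156 = 0.18479.
Allocate 750 × 0.18479 = 138.595... → 139.

139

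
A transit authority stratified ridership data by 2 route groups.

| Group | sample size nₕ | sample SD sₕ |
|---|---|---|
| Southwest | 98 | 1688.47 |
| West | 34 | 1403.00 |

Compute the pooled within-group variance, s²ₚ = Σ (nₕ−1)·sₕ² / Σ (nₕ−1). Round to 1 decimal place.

2626906.1

Degrees of freedom: 97 + 33 = 130.
Σ(nₕ−1)sₕ² = 97·2850930.9409 + 33·1968409 = 341497798.2673.
s²ₚ = 341497798.2673 / 130 = 2626906.141... → 2626906.1.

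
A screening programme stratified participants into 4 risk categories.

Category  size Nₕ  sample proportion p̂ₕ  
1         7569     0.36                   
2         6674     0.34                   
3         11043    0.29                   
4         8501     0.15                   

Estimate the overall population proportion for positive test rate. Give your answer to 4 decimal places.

0.2803

N = 7569 + 6674 + 11043 + 8501 = 33787.
Overall proportion = Σ (Nₕ/N)·p̂ₕ.
Σ Nₕp̂ₕ = 2724.84 + 2269.16 + 3202.47 + 1275.15 = 9471.62.
9471.62 / 33787 = 0.280333... → 0.2803.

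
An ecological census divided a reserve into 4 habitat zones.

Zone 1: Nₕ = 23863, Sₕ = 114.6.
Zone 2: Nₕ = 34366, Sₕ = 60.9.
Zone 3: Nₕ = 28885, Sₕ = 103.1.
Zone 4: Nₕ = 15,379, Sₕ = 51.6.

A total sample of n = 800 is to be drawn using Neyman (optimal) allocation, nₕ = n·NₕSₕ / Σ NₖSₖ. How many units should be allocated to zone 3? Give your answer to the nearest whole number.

277

1: NₕSₕ = 23863·114.6 = 2734699.8
2: NₕSₕ = 34366·60.9 = 2092889.4
3: NₕSₕ = 28885·103.1 = 2978043.5
4: NₕSₕ = 15379·51.6 = 793556.4
Σ NₕSₕ = 8599189.1.
n_3 = 800·2978043.5/8599189.1 = 277.053... → 277.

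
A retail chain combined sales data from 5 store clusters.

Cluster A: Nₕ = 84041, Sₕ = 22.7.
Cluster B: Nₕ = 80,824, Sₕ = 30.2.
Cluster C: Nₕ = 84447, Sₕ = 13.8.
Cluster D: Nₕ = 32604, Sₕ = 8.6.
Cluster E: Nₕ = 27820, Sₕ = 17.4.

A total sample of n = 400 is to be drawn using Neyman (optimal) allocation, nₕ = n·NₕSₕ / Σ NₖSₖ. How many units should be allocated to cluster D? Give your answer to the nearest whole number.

18

Σ NₕSₕ = 84041·22.7 + 80824·30.2 + 84447·13.8 + 32604·8.6 + 27820·17.4 = 6278446.5.
Share for D: 280394.4/6278446.5 = 0.04466.
n_D = 400 × 0.04466 = 17.864... → 18.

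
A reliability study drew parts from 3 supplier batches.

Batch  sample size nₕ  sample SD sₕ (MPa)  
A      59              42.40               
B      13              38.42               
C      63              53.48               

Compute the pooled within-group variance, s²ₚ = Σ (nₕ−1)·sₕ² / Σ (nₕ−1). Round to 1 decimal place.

2267.5

Degrees of freedom: 58 + 12 + 62 = 132.
Σ(nₕ−1)sₕ² = 58·1797.76 + 12·1476.0964 + 62·2860.1104 = 299310.0816.
s²ₚ = 299310.0816 / 132 = 2267.501... → 2267.5.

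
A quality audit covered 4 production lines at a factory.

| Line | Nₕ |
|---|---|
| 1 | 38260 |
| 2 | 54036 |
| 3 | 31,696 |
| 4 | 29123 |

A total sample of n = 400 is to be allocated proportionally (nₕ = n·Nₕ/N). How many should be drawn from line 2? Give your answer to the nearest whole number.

N = 38260 + 54036 + 31696 + 29123 = 153115.
n_2 = 400·54036/153115 = 141.164... → 141.

141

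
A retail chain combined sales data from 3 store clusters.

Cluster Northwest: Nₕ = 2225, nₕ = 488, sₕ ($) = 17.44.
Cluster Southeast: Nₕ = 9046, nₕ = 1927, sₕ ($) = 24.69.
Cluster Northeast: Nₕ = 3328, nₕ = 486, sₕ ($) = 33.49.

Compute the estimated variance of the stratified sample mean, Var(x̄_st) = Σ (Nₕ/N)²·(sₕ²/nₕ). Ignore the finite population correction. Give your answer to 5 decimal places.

N = 14599. Term for each stratum: Wₕ²sₕ²/nₕ.
Var(x̄_st) = 0.01447728 + 0.12145836 + 0.11992630 = 0.25586194 → 0.25586.

0.25586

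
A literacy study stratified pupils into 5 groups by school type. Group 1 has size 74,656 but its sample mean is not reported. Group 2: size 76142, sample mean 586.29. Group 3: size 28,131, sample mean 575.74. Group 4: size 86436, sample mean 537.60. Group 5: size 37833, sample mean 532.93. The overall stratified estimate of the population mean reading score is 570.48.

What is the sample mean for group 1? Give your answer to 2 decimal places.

Σ Nₕx̄ₕ = N·μ, so 74656·x̄_1 = 303198·570.48 − (76142·586.29 + 28131·575.74 + 86436·537.60 + 37833·532.93).
= 172968395.04 − 127467769.41 = 45500625.63.
x̄_1 = 45500625.63 / 74656 = 609.4704... → 609.47.

609.47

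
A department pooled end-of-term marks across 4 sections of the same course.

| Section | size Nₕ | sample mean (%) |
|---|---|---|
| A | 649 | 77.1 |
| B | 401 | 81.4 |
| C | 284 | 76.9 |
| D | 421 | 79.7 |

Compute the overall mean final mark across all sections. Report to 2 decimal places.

78.67

N = 649 + 401 + 284 + 421 = 1755.
Overall mean = Σ (Nₕ/N)·x̄ₕ — weight by population share, not a simple average.
Σ Nₕx̄ₕ = 649·77.1 + 401·81.4 + 284·76.9 + 421·79.7 = 50037.9 + 32641.4 + 21839.6 + 33553.7 = 138072.6.
Divide by N: 138072.6 / 1755 = 78.6738... → 78.67.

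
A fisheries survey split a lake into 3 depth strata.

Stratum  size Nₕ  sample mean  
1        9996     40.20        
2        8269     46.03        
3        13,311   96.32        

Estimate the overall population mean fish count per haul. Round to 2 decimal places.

N = 9996 + 8269 + 13311 = 31576.
Overall mean = Σ (Nₕ/N)·x̄ₕ — weight by population share, not a simple average.
Σ Nₕx̄ₕ = 9996·40.20 + 8269·46.03 + 13311·96.32 = 401839.2 + 380622.07 + 1282115.52 = 2064576.79.
Divide by N: 2064576.79 / 31576 = 65.3844... → 65.38.

65.38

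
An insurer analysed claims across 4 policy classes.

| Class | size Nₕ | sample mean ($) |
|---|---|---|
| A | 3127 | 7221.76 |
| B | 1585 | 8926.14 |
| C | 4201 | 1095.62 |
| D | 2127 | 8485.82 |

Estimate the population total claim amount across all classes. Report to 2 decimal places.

Population total = Σ Nₕ·x̄ₕ (each stratum's size times its mean).
3127·7221.76 + 1585·8926.14 + 4201·1095.62 + 2127·8485.82 = 22582443.52 + 14147931.9 + 4602699.62 + 18049339.14 = 59382414.18.

59382414.18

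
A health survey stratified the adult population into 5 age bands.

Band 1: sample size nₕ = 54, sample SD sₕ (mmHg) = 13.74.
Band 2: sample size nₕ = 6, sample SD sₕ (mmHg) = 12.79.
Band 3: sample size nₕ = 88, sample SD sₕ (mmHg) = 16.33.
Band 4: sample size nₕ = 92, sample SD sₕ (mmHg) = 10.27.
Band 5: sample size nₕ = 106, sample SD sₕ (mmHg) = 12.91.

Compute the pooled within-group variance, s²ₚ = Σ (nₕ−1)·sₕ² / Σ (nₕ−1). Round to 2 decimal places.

Degrees of freedom: 53 + 5 + 87 + 91 + 105 = 341.
Σ(nₕ−1)sₕ² = 53·188.7876 + 5·163.5841 + 87·266.6689 + 91·105.4729 + 105·166.6681 = 61122.042.
s²ₚ = 61122.042 / 341 = 179.2435... → 179.24.

179.24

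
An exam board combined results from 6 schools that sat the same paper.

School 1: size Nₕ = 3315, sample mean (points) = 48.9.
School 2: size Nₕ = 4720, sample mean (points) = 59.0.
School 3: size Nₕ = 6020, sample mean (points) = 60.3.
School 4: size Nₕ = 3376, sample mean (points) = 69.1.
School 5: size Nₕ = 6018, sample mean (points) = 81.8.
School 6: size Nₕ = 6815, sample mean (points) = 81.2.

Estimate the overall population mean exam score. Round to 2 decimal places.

N = 30264; weights Wₕ = Nₕ/N = (0.1095, 0.1560, 0.1989, 0.1116, 0.1989, 0.2252).
x̄_st = Σ Wₕ·x̄ₕ = 0.1095·48.9 + 0.1560·59.0 + 0.1989·60.3 + 0.1116·69.1 + 0.1989·81.8 + 0.2252·81.2 ≈ 68.8118...
→ 68.81.

68.81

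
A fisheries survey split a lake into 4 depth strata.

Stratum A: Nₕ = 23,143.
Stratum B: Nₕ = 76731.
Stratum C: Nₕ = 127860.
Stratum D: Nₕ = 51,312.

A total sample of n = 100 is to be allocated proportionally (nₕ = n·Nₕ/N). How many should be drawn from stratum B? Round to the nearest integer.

Share of stratum B = 76731/279046 = 0.27498.
Allocate 100 × 0.27498 = 27.498... → 27.

27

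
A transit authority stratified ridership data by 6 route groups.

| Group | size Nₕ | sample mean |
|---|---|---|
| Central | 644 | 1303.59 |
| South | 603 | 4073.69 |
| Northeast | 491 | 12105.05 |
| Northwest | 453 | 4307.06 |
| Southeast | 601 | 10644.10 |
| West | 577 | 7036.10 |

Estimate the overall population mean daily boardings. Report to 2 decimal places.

6425.51

N = 3369; weights Wₕ = Nₕ/N = (0.1912, 0.1790, 0.1457, 0.1345, 0.1784, 0.1713).
x̄_st = Σ Wₕ·x̄ₕ = 0.1912·1303.59 + 0.1790·4073.69 + 0.1457·12105.05 + 0.1345·4307.06 + 0.1784·10644.10 + 0.1713·7036.10 ≈ 6425.5146...
→ 6425.51.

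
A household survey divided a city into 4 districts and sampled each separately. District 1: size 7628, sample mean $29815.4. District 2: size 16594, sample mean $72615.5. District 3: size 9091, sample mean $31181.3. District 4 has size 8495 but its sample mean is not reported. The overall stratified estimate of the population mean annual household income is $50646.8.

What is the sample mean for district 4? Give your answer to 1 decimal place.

47270.0

Σ Nₕx̄ₕ = N·μ, so 8495·x̄_4 = 41808·50646.8 − (7628·29815.4 + 16594·72615.5 + 9091·31181.3).
= 2117441414.4 − 1715882676.5 = 401558737.9.
x̄_4 = 401558737.9 / 8495 = 47270.010... → 47270.0.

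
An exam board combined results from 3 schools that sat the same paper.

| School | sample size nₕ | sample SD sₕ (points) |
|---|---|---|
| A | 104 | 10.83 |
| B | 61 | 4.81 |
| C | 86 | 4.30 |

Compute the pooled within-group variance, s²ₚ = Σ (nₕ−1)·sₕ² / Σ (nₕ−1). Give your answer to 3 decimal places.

A: (104−1)·10.83² = 103·117.2889 = 12080.7567
B: (61−1)·4.81² = 60·23.1361 = 1388.166
C: (86−1)·4.30² = 85·18.49 = 1571.65
Numerator = 15040.5727; denominator = Σ(nₕ−1) = 248.
s²ₚ = 15040.5727/248 = 60.64747... → 60.647.

60.647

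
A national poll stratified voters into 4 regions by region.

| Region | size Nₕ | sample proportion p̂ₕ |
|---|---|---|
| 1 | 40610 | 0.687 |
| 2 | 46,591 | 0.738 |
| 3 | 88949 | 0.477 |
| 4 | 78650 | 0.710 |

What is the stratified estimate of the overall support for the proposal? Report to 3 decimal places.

N = 40610 + 46591 + 88949 + 78650 = 254800.
Overall proportion = Σ (Nₕ/N)·p̂ₕ.
Σ Nₕp̂ₕ = 27899.07 + 34384.158 + 42428.673 + 55841.5 = 160553.401.
160553.401 / 254800 = 0.63012... → 0.630.

0.630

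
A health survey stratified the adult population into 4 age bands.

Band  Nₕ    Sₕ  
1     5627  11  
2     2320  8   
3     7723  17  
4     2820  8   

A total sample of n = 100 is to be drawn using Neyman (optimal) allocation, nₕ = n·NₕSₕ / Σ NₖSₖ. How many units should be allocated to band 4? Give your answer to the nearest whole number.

10

1: NₕSₕ = 5627·11 = 61897
2: NₕSₕ = 2320·8 = 18560
3: NₕSₕ = 7723·17 = 131291
4: NₕSₕ = 2820·8 = 22560
Σ NₕSₕ = 234308.
n_4 = 100·22560/234308 = 9.628... → 10.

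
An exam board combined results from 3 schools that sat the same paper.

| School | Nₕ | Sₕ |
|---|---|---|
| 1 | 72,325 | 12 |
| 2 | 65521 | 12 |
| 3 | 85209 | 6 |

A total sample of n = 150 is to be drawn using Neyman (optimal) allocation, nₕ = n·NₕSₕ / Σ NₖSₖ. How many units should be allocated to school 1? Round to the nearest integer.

60

1: NₕSₕ = 72325·12 = 867900
2: NₕSₕ = 65521·12 = 786252
3: NₕSₕ = 85209·6 = 511254
Σ NₕSₕ = 2165406.
n_1 = 150·867900/2165406 = 60.120... → 60.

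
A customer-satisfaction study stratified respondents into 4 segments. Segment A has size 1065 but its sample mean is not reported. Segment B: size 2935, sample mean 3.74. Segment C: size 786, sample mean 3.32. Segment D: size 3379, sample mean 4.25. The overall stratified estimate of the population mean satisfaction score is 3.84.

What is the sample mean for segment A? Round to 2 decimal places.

N = 1065 + 2935 + 786 + 3379 = 8165.
Overall total = μ·N = 3.84·8165 = 31353.6.
Subtract the known strata: 2935·3.74 + 786·3.32 + 3379·4.25 = 27947.17.
Remaining total for segment A: 31353.6 − 27947.17 = 3406.43.
Divide by its size: 3406.43 / 1065 = 3.1985... → 3.20.

3.20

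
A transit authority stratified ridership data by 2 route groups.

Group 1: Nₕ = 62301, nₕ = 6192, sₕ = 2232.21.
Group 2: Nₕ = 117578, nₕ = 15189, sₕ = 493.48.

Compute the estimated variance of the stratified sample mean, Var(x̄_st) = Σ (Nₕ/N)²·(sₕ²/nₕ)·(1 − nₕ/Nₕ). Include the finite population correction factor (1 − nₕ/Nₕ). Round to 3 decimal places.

N = 179879; Wₕ = Nₕ/N.
group 1: (62301/179879)²·2232.21²/6192·(1 − 6192/62301) = 86.937224
group 2: (117578/179879)²·493.48²/15189·(1 − 15189/117578) = 5.965246
Sum = 92.902470 → 92.902.

92.902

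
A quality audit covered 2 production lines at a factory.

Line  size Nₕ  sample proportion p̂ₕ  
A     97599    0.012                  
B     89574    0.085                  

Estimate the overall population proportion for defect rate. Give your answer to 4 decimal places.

0.0469

Wₕ = Nₕ/N with N = 187173: 0.5214, 0.4786.
p̂_st = 0.5214·0.012 + 0.4786·0.085 ≈ 0.046935... → 0.0469.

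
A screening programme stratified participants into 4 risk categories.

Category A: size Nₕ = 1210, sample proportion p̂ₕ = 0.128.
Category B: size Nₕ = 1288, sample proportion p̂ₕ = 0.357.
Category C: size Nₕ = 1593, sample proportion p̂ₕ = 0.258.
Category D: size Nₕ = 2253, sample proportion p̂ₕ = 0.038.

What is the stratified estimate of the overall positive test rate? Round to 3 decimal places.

0.175

N = 1210 + 1288 + 1593 + 2253 = 6344.
Overall proportion = Σ (Nₕ/N)·p̂ₕ.
Σ Nₕp̂ₕ = 154.88 + 459.816 + 410.994 + 85.614 = 1111.304.
1111.304 / 6344 = 0.17517... → 0.175.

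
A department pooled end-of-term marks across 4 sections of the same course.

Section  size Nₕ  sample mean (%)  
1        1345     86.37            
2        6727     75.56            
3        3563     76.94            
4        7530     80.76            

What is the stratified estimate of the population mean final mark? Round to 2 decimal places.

N = 19165; weights Wₕ = Nₕ/N = (0.0702, 0.3510, 0.1859, 0.3929).
x̄_st = Σ Wₕ·x̄ₕ = 0.0702·86.37 + 0.3510·75.56 + 0.1859·76.94 + 0.3929·80.76 ≈ 78.6183...
→ 78.62.

78.62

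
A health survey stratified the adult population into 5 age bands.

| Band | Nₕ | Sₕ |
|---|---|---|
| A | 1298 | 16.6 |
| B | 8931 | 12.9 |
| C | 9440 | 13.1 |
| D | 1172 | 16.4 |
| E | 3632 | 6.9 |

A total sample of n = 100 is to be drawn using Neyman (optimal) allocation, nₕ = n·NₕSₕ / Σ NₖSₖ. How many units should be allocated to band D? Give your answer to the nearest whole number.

6

A: NₕSₕ = 1298·16.6 = 21546.8
B: NₕSₕ = 8931·12.9 = 115209.9
C: NₕSₕ = 9440·13.1 = 123664
D: NₕSₕ = 1172·16.4 = 19220.8
E: NₕSₕ = 3632·6.9 = 25060.8
Σ NₕSₕ = 304702.3.
n_D = 100·19220.8/304702.3 = 6.308... → 6.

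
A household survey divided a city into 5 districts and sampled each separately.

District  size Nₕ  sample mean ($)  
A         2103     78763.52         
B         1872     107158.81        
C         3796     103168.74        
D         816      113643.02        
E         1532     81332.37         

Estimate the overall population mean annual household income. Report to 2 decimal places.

x̄_st = (Σ Nₕx̄ₕ) / (Σ Nₕ) = (2103·78763.52 + 1872·107158.81 + 3796·103168.74 + 816·113643.02 + 1532·81332.37) / 10119
= 975203407.08 / 10119 = 96373.4961... → 96373.50.

96373.50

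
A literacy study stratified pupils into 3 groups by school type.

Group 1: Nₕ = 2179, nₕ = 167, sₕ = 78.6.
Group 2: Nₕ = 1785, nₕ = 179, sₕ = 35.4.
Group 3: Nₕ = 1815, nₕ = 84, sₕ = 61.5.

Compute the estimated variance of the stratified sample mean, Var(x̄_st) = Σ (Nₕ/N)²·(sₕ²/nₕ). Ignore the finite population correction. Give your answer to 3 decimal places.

10.369

N = 5779. Term for each stratum: Wₕ²sₕ²/nₕ.
Var(x̄_st) = 5.259418 + 0.667920 + 4.441389 = 10.368727 → 10.369.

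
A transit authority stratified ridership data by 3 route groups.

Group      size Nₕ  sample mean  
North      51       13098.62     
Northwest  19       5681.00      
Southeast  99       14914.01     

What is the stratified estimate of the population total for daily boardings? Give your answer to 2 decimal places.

North: 51·13098.62 = 668029.62
Northwest: 19·5681.00 = 107939
Southeast: 99·14914.01 = 1476486.99
τ̂ = Σ Nₕx̄ₕ = 2252455.61.

2252455.61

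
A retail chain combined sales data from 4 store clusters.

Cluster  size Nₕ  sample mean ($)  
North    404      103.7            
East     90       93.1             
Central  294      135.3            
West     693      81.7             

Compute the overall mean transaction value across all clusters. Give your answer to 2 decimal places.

99.03

x̄_st = (Σ Nₕx̄ₕ) / (Σ Nₕ) = (404·103.7 + 90·93.1 + 294·135.3 + 693·81.7) / 1481
= 146670.1 / 1481 = 99.0345... → 99.03.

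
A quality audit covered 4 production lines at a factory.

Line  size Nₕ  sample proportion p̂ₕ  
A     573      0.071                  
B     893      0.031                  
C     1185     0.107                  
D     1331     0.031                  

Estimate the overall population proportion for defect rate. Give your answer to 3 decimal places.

0.059

Wₕ = Nₕ/N with N = 3982: 0.1439, 0.2243, 0.2976, 0.3343.
p̂_st = 0.1439·0.071 + 0.2243·0.031 + 0.2976·0.107 + 0.3343·0.031 ≈ 0.05937... → 0.059.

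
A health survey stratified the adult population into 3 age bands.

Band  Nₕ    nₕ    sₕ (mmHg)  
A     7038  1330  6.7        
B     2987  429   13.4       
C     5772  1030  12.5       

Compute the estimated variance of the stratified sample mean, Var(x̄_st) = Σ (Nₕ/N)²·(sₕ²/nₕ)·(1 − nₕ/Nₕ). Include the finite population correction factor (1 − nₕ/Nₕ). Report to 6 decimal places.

0.034888

N = 15797. Term for each stratum: Wₕ²sₕ²/nₕ·(1−nₕ/Nₕ).
Var(x̄_st) = 0.005433529 + 0.012815597 + 0.016638778 = 0.034887904 → 0.034888.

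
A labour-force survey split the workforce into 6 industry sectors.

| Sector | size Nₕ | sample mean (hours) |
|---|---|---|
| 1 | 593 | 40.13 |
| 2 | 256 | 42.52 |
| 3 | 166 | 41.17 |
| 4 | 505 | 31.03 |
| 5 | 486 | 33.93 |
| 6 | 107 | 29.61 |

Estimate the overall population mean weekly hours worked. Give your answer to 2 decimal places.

36.37

N = 2113; weights Wₕ = Nₕ/N = (0.2806, 0.1212, 0.0786, 0.2390, 0.2300, 0.0506).
x̄_st = Σ Wₕ·x̄ₕ = 0.2806·40.13 + 0.1212·42.52 + 0.0786·41.17 + 0.2390·31.03 + 0.2300·33.93 + 0.0506·29.61 ≈ 36.3676...
→ 36.37.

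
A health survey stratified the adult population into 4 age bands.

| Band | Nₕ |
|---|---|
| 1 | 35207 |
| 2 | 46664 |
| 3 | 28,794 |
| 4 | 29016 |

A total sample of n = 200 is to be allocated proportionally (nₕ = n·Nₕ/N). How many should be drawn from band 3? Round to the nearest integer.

41

Share of band 3 = 28794/139681 = 0.20614.
Allocate 200 × 0.20614 = 41.228... → 41.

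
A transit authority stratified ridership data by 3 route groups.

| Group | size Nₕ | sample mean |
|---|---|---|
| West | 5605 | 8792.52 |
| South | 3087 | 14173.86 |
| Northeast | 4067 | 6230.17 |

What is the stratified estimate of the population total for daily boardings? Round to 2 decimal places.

West: 5605·8792.52 = 49282074.6
South: 3087·14173.86 = 43754705.82
Northeast: 4067·6230.17 = 25338101.39
τ̂ = Σ Nₕx̄ₕ = 118374881.81.

118374881.81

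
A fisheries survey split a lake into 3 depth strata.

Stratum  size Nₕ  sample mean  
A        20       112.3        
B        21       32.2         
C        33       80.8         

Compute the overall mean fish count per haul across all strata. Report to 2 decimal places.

75.52

N = 74; weights Wₕ = Nₕ/N = (0.2703, 0.2838, 0.4459).
x̄_st = Σ Wₕ·x̄ₕ = 0.2703·112.3 + 0.2838·32.2 + 0.4459·80.8 ≈ 75.5216...
→ 75.52.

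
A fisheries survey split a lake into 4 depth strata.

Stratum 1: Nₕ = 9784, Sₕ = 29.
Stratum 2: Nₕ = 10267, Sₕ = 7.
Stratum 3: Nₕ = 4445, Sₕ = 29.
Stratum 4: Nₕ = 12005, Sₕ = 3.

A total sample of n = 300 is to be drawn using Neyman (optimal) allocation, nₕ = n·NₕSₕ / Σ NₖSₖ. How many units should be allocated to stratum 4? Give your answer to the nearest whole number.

Σ NₕSₕ = 9784·29 + 10267·7 + 4445·29 + 12005·3 = 520525.
Share for 4: 36015/520525 = 0.06919.
n_4 = 300 × 0.06919 = 20.757... → 21.

21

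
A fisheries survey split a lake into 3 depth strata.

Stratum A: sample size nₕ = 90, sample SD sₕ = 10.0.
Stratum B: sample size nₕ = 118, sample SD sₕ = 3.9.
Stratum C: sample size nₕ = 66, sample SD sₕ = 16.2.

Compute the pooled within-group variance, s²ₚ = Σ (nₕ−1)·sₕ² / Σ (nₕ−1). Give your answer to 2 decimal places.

Degrees of freedom: 89 + 117 + 65 = 271.
Σ(nₕ−1)sₕ² = 89·100 + 117·15.21 + 65·262.44 = 27738.17.
s²ₚ = 27738.17 / 271 = 102.3549... → 102.35.

102.35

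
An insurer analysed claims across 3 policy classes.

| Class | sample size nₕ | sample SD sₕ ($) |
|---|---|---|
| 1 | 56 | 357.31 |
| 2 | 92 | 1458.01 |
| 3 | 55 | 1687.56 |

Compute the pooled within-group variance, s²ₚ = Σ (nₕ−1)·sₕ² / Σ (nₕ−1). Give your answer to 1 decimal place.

1: (56−1)·357.31² = 55·127670.4361 = 7021873.9855
2: (92−1)·1458.01² = 91·2125793.1601 = 193447177.5691
3: (55−1)·1687.56² = 54·2847858.7536 = 153784372.6944
Numerator = 354253424.249; denominator = Σ(nₕ−1) = 200.
s²ₚ = 354253424.249/200 = 1771267.121... → 1771267.1.

1771267.1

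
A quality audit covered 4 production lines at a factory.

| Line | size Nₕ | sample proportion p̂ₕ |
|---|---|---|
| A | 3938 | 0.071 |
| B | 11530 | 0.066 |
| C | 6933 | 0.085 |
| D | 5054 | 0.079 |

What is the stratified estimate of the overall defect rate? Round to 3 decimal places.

Wₕ = Nₕ/N with N = 27455: 0.1434, 0.4200, 0.2525, 0.1841.
p̂_st = 0.1434·0.071 + 0.4200·0.066 + 0.2525·0.085 + 0.1841·0.079 ≈ 0.07391... → 0.074.

0.074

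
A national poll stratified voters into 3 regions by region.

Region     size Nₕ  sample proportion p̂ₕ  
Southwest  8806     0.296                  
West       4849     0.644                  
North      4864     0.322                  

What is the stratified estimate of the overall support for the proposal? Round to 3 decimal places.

N = 8806 + 4849 + 4864 = 18519.
Overall proportion = Σ (Nₕ/N)·p̂ₕ.
Σ Nₕp̂ₕ = 2606.576 + 3122.756 + 1566.208 = 7295.54.
7295.54 / 18519 = 0.39395... → 0.394.

0.394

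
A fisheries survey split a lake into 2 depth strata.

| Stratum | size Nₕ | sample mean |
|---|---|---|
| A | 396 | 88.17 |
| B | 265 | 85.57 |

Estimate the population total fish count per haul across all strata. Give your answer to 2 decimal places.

A: 396·88.17 = 34915.32
B: 265·85.57 = 22676.05
τ̂ = Σ Nₕx̄ₕ = 57591.37.

57591.37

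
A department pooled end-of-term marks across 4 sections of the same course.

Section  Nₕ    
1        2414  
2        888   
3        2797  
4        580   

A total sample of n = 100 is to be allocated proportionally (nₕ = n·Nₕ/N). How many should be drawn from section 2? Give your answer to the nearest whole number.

N = 2414 + 888 + 2797 + 580 = 6679.
n_2 = 100·888/6679 = 13.295... → 13.

13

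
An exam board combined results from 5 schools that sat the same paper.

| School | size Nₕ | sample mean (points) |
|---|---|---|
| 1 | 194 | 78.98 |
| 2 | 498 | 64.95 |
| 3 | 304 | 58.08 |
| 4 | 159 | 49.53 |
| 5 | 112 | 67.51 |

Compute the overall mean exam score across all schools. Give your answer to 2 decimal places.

63.74

x̄_st = (Σ Nₕx̄ₕ) / (Σ Nₕ) = (194·78.98 + 498·64.95 + 304·58.08 + 159·49.53 + 112·67.51) / 1267
= 80759.93 / 1267 = 63.7411... → 63.74.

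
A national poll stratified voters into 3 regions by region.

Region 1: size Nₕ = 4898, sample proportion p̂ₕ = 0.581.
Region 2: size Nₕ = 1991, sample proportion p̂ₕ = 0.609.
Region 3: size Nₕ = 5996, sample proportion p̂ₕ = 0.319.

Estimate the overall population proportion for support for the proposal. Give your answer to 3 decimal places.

0.463

N = 4898 + 1991 + 5996 = 12885.
Overall proportion = Σ (Nₕ/N)·p̂ₕ.
Σ Nₕp̂ₕ = 2845.738 + 1212.519 + 1912.724 = 5970.981.
5970.981 / 12885 = 0.46341... → 0.463.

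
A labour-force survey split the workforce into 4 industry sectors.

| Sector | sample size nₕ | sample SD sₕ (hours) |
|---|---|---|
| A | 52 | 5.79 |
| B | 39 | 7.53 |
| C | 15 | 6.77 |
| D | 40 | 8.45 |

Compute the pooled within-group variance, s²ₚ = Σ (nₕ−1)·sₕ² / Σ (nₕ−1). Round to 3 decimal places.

A: (52−1)·5.79² = 51·33.5241 = 1709.7291
B: (39−1)·7.53² = 38·56.7009 = 2154.6342
C: (15−1)·6.77² = 14·45.8329 = 641.6606
D: (40−1)·8.45² = 39·71.4025 = 2784.6975
Numerator = 7290.7214; denominator = Σ(nₕ−1) = 142.
s²ₚ = 7290.7214/142 = 51.34311... → 51.343.

51.343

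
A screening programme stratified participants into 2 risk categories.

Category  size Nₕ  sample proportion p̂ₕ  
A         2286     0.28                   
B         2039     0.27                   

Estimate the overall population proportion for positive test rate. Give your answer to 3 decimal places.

0.275

Wₕ = Nₕ/N with N = 4325: 0.5286, 0.4714.
p̂_st = 0.5286·0.28 + 0.4714·0.27 ≈ 0.27529... → 0.275.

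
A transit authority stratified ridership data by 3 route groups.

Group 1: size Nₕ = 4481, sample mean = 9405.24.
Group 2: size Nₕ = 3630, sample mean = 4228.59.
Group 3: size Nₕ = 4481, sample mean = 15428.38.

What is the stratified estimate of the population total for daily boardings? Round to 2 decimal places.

Estimate total by summing Nₕ·x̄ₕ over strata.
4481·9405.24 + 3630·4228.59 + 4481·15428.38 = 42144880.44 + 15349781.7 + 69134570.78 = 126629232.92.

126629232.92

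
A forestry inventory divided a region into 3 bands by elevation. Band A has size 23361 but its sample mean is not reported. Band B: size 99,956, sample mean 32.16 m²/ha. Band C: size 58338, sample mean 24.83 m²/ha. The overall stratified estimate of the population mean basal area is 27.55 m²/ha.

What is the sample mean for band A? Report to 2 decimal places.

14.62

N = 23361 + 99956 + 58338 = 181655.
Overall total = μ·N = 27.55·181655 = 5004595.25.
Subtract the known strata: 99956·32.16 + 58338·24.83 = 4663117.5.
Remaining total for band A: 5004595.25 − 4663117.5 = 341477.75.
Divide by its size: 341477.75 / 23361 = 14.6174... → 14.62.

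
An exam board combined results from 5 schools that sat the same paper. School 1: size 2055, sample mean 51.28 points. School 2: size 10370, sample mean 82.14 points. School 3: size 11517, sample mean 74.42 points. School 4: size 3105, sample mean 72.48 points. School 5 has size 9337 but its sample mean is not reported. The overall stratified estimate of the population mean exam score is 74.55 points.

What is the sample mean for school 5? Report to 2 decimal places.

72.09

Σ Nₕx̄ₕ = N·μ, so 9337·x̄_5 = 36384·74.55 − (2055·51.28 + 10370·82.14 + 11517·74.42 + 3105·72.48).
= 2712427.2 − 2039317.74 = 673109.46.
x̄_5 = 673109.46 / 9337 = 72.0905... → 72.09.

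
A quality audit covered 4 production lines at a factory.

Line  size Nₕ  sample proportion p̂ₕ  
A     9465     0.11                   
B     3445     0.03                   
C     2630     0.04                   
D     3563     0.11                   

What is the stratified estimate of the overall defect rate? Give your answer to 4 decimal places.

0.0859

N = 9465 + 3445 + 2630 + 3563 = 19103.
Overall proportion = Σ (Nₕ/N)·p̂ₕ.
Σ Nₕp̂ₕ = 1041.15 + 103.35 + 105.2 + 391.93 = 1641.63.
1641.63 / 19103 = 0.085936... → 0.0859.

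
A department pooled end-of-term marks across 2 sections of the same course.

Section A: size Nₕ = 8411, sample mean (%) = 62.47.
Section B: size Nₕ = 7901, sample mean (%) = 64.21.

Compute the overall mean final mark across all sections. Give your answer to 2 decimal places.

63.31

x̄_st = (Σ Nₕx̄ₕ) / (Σ Nₕ) = (8411·62.47 + 7901·64.21) / 16312
= 1032758.38 / 16312 = 63.3128... → 63.31.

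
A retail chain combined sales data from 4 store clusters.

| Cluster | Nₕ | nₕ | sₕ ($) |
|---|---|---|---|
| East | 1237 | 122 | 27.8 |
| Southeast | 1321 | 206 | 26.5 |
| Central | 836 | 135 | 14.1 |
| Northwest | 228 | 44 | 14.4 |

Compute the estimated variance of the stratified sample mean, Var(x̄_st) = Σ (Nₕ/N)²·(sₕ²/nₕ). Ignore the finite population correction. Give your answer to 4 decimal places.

N = 3622; Wₕ = Nₕ/N.
cluster East: (1237/3622)²·27.8²/122 = 0.7388772
cluster Southeast: (1321/3622)²·26.5²/206 = 0.4534540
cluster Central: (836/3622)²·14.1²/135 = 0.0784549
cluster Northwest: (228/3622)²·14.4²/44 = 0.0186743
Sum = 1.2894605 → 1.2895.

1.2895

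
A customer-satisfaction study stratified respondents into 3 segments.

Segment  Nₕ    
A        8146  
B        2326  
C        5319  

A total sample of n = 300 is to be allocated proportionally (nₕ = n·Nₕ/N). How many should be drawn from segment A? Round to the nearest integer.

155

N = 8146 + 2326 + 5319 = 15791.
n_A = 300·8146/15791 = 154.759... → 155.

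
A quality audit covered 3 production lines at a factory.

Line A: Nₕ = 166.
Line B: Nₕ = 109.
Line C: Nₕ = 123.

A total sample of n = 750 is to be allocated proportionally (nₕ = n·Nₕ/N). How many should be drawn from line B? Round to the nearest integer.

N = 166 + 109 + 123 = 398.
n_B = 750·109/398 = 205.402... → 205.

205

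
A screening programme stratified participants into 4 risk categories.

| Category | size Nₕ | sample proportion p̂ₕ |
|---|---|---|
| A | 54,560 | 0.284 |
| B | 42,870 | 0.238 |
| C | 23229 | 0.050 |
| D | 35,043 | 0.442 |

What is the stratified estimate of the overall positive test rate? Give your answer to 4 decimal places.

0.2720

N = 54560 + 42870 + 23229 + 35043 = 155702.
Overall proportion = Σ (Nₕ/N)·p̂ₕ.
Σ Nₕp̂ₕ = 15495.04 + 10203.06 + 1161.45 + 15489.006 = 42348.556.
42348.556 / 155702 = 0.271985... → 0.2720.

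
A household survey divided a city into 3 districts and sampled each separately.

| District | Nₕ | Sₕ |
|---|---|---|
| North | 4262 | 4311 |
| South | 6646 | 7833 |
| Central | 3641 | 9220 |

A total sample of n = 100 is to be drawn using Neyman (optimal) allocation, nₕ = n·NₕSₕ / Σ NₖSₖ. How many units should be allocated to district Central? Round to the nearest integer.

32

Σ NₕSₕ = 4262·4311 + 6646·7833 + 3641·9220 = 104001620.
Share for Central: 33570020/104001620 = 0.32278.
n_Central = 100 × 0.32278 = 32.278... → 32.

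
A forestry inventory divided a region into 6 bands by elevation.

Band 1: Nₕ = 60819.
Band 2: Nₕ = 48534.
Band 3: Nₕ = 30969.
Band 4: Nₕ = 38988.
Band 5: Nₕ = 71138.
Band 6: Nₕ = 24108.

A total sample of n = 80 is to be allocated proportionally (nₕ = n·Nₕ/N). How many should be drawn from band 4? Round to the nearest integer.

N = 60819 + 48534 + 30969 + 38988 + 71138 + 24108 = 274556.
n_4 = 80·38988/274556 = 11.360... → 11.

11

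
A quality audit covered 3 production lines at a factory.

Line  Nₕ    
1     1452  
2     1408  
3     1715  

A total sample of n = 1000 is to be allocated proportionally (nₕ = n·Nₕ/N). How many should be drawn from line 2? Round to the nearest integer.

308

N = 1452 + 1408 + 1715 = 4575.
n_2 = 1000·1408/4575 = 307.760... → 308.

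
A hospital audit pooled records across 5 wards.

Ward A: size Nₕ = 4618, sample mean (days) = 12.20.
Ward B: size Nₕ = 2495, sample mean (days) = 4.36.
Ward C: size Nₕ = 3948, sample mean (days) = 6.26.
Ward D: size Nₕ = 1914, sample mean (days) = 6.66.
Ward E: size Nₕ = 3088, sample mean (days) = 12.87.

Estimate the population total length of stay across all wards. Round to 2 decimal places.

Population total = Σ Nₕ·x̄ₕ (each stratum's size times its mean).
4618·12.20 + 2495·4.36 + 3948·6.26 + 1914·6.66 + 3088·12.87 = 56339.6 + 10878.2 + 24714.48 + 12747.24 + 39742.56 = 144422.08.

144422.08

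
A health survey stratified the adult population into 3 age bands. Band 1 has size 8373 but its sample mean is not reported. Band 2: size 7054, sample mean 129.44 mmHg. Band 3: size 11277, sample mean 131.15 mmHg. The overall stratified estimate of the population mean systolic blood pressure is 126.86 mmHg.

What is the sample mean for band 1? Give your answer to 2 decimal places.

N = 8373 + 7054 + 11277 = 26704.
Overall total = μ·N = 126.86·26704 = 3387669.44.
Subtract the known strata: 7054·129.44 + 11277·131.15 = 2392048.31.
Remaining total for band 1: 3387669.44 − 2392048.31 = 995621.13.
Divide by its size: 995621.13 / 8373 = 118.9085... → 118.91.

118.91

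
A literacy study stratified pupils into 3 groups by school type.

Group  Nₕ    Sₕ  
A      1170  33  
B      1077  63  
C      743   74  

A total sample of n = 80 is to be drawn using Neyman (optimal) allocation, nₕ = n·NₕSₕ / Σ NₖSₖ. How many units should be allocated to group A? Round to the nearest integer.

19

Σ NₕSₕ = 1170·33 + 1077·63 + 743·74 = 161443.
Share for A: 38610/161443 = 0.23916.
n_A = 80 × 0.23916 = 19.132... → 19.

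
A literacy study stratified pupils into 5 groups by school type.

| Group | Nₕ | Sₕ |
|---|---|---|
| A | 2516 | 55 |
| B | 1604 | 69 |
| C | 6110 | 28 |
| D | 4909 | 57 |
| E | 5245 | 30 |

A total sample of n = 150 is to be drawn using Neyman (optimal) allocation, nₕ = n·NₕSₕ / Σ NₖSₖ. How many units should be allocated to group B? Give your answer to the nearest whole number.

A: NₕSₕ = 2516·55 = 138380
B: NₕSₕ = 1604·69 = 110676
C: NₕSₕ = 6110·28 = 171080
D: NₕSₕ = 4909·57 = 279813
E: NₕSₕ = 5245·30 = 157350
Σ NₕSₕ = 857299.
n_B = 150·110676/857299 = 19.365... → 19.

19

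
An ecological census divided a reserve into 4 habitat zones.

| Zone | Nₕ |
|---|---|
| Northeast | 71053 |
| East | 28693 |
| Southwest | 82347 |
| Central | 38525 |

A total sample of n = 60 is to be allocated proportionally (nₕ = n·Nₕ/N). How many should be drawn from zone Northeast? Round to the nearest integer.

19

Share of zone Northeast = 71053/220618 = 0.32206.
Allocate 60 × 0.32206 = 19.324... → 19.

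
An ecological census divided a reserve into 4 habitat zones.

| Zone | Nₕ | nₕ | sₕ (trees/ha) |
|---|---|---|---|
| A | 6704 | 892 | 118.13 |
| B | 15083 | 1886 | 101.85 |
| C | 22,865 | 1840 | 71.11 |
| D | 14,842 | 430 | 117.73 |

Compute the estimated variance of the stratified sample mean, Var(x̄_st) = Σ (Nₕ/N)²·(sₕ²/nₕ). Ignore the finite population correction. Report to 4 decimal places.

N = 59494. Term for each stratum: Wₕ²sₕ²/nₕ.
Var(x̄_st) = 0.1986448 + 0.3535163 + 0.4059192 + 2.0060620 = 2.9641424 → 2.9641.

2.9641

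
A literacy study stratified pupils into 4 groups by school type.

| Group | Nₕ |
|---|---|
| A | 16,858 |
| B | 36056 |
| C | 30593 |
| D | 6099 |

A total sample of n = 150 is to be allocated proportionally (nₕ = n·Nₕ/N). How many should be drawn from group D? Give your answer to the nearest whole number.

N = 16858 + 36056 + 30593 + 6099 = 89606.
n_D = 150·6099/89606 = 10.210... → 10.

10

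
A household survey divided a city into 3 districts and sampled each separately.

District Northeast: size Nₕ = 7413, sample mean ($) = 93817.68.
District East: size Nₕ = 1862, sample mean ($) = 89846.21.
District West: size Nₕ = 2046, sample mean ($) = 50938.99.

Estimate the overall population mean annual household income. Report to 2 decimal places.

85415.18

N = 11321; weights Wₕ = Nₕ/N = (0.6548, 0.1645, 0.1807).
x̄_st = Σ Wₕ·x̄ₕ = 0.6548·93817.68 + 0.1645·89846.21 + 0.1807·50938.99 ≈ 85415.1823...
→ 85415.18.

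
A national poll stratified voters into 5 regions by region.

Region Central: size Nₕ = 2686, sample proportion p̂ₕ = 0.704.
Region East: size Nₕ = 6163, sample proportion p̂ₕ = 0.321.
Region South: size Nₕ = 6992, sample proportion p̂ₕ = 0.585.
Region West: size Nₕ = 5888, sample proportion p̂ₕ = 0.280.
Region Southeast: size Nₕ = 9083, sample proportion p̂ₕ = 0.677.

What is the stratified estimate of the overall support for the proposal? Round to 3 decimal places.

0.511

Wₕ = Nₕ/N with N = 30812: 0.0872, 0.2000, 0.2269, 0.1911, 0.2948.
p̂_st = 0.0872·0.704 + 0.2000·0.321 + 0.2269·0.585 + 0.1911·0.280 + 0.2948·0.677 ≈ 0.51141... → 0.511.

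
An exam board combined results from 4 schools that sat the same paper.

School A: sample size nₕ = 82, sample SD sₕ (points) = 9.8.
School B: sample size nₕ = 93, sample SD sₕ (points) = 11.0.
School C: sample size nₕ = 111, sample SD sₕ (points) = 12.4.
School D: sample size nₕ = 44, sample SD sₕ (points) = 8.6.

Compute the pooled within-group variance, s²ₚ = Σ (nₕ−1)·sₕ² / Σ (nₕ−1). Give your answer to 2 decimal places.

A: (82−1)·9.8² = 81·96.04 = 7779.24
B: (93−1)·11.0² = 92·121 = 11132
C: (111−1)·12.4² = 110·153.76 = 16913.6
D: (44−1)·8.6² = 43·73.96 = 3180.28
Numerator = 39005.12; denominator = Σ(nₕ−1) = 326.
s²ₚ = 39005.12/326 = 119.6476... → 119.65.

119.65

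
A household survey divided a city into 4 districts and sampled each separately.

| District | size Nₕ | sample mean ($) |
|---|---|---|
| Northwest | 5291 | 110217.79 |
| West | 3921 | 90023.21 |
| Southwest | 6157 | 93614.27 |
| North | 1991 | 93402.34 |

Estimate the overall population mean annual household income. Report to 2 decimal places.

x̄_st = (Σ Nₕx̄ₕ) / (Σ Nₕ) = (5291·110217.79 + 3921·90023.21 + 6157·93614.27 + 1991·93402.34) / 17360
= 1698490452.63 / 17360 = 97839.3118... → 97839.31.

97839.31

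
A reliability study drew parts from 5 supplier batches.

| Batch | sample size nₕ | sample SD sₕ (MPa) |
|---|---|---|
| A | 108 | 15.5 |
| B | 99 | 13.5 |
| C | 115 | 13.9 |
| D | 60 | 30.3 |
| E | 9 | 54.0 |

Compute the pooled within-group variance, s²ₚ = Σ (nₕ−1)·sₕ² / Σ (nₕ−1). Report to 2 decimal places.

370.70

Degrees of freedom: 107 + 98 + 114 + 59 + 8 = 386.
Σ(nₕ−1)sₕ² = 107·240.25 + 98·182.25 + 114·193.21 + 59·918.09 + 8·2916 = 143088.5.
s²ₚ = 143088.5 / 386 = 370.6956... → 370.70.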